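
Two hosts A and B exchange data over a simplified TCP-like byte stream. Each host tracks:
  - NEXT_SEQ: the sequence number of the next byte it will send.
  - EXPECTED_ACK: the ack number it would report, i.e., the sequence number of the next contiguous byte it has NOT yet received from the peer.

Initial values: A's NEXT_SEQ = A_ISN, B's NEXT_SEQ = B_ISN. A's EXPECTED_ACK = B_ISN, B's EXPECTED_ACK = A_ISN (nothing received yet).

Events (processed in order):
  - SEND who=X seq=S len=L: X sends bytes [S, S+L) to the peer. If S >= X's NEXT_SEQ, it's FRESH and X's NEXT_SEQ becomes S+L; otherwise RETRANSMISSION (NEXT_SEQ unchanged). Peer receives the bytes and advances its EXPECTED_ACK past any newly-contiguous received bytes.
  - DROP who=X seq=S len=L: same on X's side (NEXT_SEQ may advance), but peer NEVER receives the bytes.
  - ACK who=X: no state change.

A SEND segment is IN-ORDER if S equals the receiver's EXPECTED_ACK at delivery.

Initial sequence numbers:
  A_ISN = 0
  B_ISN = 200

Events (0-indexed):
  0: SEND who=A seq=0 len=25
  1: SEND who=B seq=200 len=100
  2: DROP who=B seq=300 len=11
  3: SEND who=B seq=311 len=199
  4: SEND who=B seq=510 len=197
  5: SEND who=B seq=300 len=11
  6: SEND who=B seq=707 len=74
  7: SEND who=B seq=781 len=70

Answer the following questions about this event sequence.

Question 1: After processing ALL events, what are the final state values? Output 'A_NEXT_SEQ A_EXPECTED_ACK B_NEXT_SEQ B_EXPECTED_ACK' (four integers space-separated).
Answer: 25 851 851 25

Derivation:
After event 0: A_seq=25 A_ack=200 B_seq=200 B_ack=25
After event 1: A_seq=25 A_ack=300 B_seq=300 B_ack=25
After event 2: A_seq=25 A_ack=300 B_seq=311 B_ack=25
After event 3: A_seq=25 A_ack=300 B_seq=510 B_ack=25
After event 4: A_seq=25 A_ack=300 B_seq=707 B_ack=25
After event 5: A_seq=25 A_ack=707 B_seq=707 B_ack=25
After event 6: A_seq=25 A_ack=781 B_seq=781 B_ack=25
After event 7: A_seq=25 A_ack=851 B_seq=851 B_ack=25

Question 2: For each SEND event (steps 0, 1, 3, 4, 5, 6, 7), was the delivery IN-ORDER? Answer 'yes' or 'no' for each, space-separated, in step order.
Answer: yes yes no no yes yes yes

Derivation:
Step 0: SEND seq=0 -> in-order
Step 1: SEND seq=200 -> in-order
Step 3: SEND seq=311 -> out-of-order
Step 4: SEND seq=510 -> out-of-order
Step 5: SEND seq=300 -> in-order
Step 6: SEND seq=707 -> in-order
Step 7: SEND seq=781 -> in-order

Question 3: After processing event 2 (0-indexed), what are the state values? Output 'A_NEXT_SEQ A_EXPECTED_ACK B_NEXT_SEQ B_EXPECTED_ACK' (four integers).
After event 0: A_seq=25 A_ack=200 B_seq=200 B_ack=25
After event 1: A_seq=25 A_ack=300 B_seq=300 B_ack=25
After event 2: A_seq=25 A_ack=300 B_seq=311 B_ack=25

25 300 311 25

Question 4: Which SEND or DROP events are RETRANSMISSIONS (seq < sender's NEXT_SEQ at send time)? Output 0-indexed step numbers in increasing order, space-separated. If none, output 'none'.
Answer: 5

Derivation:
Step 0: SEND seq=0 -> fresh
Step 1: SEND seq=200 -> fresh
Step 2: DROP seq=300 -> fresh
Step 3: SEND seq=311 -> fresh
Step 4: SEND seq=510 -> fresh
Step 5: SEND seq=300 -> retransmit
Step 6: SEND seq=707 -> fresh
Step 7: SEND seq=781 -> fresh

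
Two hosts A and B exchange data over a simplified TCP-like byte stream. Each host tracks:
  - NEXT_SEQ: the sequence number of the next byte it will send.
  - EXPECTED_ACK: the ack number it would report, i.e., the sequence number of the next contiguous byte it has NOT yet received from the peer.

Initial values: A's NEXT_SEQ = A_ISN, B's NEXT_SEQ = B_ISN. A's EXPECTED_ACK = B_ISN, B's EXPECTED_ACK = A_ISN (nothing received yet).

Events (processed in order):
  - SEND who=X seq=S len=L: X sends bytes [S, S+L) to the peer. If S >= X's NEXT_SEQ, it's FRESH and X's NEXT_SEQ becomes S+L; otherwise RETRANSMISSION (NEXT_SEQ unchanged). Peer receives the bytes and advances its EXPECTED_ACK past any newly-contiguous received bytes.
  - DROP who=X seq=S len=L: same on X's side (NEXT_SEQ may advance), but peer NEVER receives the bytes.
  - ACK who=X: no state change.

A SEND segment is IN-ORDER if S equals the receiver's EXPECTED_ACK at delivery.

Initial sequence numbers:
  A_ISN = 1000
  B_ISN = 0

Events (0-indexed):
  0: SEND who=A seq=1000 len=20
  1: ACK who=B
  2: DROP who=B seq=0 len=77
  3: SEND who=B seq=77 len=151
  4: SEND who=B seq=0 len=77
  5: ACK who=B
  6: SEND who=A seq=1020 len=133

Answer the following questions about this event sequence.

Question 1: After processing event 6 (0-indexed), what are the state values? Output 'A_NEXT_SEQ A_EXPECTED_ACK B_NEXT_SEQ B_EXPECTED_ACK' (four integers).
After event 0: A_seq=1020 A_ack=0 B_seq=0 B_ack=1020
After event 1: A_seq=1020 A_ack=0 B_seq=0 B_ack=1020
After event 2: A_seq=1020 A_ack=0 B_seq=77 B_ack=1020
After event 3: A_seq=1020 A_ack=0 B_seq=228 B_ack=1020
After event 4: A_seq=1020 A_ack=228 B_seq=228 B_ack=1020
After event 5: A_seq=1020 A_ack=228 B_seq=228 B_ack=1020
After event 6: A_seq=1153 A_ack=228 B_seq=228 B_ack=1153

1153 228 228 1153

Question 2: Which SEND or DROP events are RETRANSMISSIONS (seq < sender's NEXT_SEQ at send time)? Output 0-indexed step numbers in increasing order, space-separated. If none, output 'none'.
Answer: 4

Derivation:
Step 0: SEND seq=1000 -> fresh
Step 2: DROP seq=0 -> fresh
Step 3: SEND seq=77 -> fresh
Step 4: SEND seq=0 -> retransmit
Step 6: SEND seq=1020 -> fresh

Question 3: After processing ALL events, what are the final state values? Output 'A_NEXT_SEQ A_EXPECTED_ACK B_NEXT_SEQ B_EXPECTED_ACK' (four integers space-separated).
Answer: 1153 228 228 1153

Derivation:
After event 0: A_seq=1020 A_ack=0 B_seq=0 B_ack=1020
After event 1: A_seq=1020 A_ack=0 B_seq=0 B_ack=1020
After event 2: A_seq=1020 A_ack=0 B_seq=77 B_ack=1020
After event 3: A_seq=1020 A_ack=0 B_seq=228 B_ack=1020
After event 4: A_seq=1020 A_ack=228 B_seq=228 B_ack=1020
After event 5: A_seq=1020 A_ack=228 B_seq=228 B_ack=1020
After event 6: A_seq=1153 A_ack=228 B_seq=228 B_ack=1153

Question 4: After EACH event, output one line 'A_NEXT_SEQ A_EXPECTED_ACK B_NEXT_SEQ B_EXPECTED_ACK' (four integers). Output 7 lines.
1020 0 0 1020
1020 0 0 1020
1020 0 77 1020
1020 0 228 1020
1020 228 228 1020
1020 228 228 1020
1153 228 228 1153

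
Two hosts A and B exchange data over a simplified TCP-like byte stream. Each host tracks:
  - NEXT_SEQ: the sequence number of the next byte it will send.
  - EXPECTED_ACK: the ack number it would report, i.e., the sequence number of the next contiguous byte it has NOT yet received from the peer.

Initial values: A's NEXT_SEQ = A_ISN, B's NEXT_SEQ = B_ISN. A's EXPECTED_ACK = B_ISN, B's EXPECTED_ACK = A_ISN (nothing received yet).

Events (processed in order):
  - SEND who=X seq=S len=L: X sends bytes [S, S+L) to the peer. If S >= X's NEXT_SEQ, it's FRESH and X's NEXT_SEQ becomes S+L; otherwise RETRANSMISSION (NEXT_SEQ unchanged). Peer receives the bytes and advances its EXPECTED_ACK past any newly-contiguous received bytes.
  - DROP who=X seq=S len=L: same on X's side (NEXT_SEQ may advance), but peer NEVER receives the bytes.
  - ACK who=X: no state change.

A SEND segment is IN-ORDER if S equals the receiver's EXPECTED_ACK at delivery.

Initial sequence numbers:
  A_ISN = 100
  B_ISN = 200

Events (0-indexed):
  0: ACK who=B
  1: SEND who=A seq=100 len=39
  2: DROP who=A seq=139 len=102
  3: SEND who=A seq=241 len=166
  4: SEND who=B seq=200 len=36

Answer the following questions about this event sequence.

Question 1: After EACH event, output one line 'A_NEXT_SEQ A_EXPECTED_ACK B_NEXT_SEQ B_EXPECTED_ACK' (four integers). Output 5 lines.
100 200 200 100
139 200 200 139
241 200 200 139
407 200 200 139
407 236 236 139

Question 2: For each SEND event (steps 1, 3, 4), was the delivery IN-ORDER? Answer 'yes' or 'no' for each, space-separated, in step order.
Step 1: SEND seq=100 -> in-order
Step 3: SEND seq=241 -> out-of-order
Step 4: SEND seq=200 -> in-order

Answer: yes no yes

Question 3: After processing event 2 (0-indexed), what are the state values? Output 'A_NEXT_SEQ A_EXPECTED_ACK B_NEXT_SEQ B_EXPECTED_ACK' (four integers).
After event 0: A_seq=100 A_ack=200 B_seq=200 B_ack=100
After event 1: A_seq=139 A_ack=200 B_seq=200 B_ack=139
After event 2: A_seq=241 A_ack=200 B_seq=200 B_ack=139

241 200 200 139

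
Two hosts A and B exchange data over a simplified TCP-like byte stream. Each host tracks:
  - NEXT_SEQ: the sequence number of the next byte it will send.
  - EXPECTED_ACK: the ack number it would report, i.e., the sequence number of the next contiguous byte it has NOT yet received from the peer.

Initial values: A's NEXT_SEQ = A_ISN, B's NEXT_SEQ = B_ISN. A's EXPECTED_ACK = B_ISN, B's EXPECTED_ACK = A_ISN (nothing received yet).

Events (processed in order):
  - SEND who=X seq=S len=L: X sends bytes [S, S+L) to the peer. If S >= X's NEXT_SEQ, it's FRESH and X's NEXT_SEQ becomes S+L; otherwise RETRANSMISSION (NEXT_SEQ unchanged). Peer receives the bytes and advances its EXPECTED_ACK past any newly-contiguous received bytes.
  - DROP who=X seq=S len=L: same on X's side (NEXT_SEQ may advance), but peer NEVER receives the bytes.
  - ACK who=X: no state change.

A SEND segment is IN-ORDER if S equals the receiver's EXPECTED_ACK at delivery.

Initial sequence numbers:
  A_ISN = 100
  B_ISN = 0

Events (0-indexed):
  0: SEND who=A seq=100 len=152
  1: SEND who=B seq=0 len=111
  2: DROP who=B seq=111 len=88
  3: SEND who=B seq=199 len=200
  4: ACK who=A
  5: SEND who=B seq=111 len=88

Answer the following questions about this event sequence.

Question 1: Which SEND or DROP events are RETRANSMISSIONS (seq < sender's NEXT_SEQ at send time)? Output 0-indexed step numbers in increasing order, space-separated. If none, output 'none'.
Answer: 5

Derivation:
Step 0: SEND seq=100 -> fresh
Step 1: SEND seq=0 -> fresh
Step 2: DROP seq=111 -> fresh
Step 3: SEND seq=199 -> fresh
Step 5: SEND seq=111 -> retransmit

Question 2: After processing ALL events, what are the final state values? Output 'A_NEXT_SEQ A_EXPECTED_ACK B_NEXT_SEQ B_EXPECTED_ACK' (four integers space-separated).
Answer: 252 399 399 252

Derivation:
After event 0: A_seq=252 A_ack=0 B_seq=0 B_ack=252
After event 1: A_seq=252 A_ack=111 B_seq=111 B_ack=252
After event 2: A_seq=252 A_ack=111 B_seq=199 B_ack=252
After event 3: A_seq=252 A_ack=111 B_seq=399 B_ack=252
After event 4: A_seq=252 A_ack=111 B_seq=399 B_ack=252
After event 5: A_seq=252 A_ack=399 B_seq=399 B_ack=252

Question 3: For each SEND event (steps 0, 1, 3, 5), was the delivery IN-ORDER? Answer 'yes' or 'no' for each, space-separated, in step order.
Answer: yes yes no yes

Derivation:
Step 0: SEND seq=100 -> in-order
Step 1: SEND seq=0 -> in-order
Step 3: SEND seq=199 -> out-of-order
Step 5: SEND seq=111 -> in-order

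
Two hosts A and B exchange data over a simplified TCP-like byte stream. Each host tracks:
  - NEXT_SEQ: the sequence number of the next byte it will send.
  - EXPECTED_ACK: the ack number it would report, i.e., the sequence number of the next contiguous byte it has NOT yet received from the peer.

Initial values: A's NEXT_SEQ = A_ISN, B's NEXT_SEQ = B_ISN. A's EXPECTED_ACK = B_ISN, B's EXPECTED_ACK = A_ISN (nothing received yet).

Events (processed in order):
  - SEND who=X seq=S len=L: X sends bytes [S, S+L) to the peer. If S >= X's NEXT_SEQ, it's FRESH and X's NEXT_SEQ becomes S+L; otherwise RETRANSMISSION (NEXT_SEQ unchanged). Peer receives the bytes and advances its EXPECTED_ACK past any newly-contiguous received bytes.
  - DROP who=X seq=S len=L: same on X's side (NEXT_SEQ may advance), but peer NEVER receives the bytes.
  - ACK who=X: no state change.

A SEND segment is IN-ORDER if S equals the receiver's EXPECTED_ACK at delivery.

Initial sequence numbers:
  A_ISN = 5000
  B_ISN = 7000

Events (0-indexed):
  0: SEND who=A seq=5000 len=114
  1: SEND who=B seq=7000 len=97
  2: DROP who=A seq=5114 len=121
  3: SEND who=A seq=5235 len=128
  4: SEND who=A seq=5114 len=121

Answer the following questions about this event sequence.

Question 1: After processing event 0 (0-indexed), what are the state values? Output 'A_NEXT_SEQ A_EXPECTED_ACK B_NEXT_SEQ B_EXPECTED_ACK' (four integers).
After event 0: A_seq=5114 A_ack=7000 B_seq=7000 B_ack=5114

5114 7000 7000 5114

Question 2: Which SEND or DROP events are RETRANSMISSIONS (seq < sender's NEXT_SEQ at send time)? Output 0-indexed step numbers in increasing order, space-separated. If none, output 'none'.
Step 0: SEND seq=5000 -> fresh
Step 1: SEND seq=7000 -> fresh
Step 2: DROP seq=5114 -> fresh
Step 3: SEND seq=5235 -> fresh
Step 4: SEND seq=5114 -> retransmit

Answer: 4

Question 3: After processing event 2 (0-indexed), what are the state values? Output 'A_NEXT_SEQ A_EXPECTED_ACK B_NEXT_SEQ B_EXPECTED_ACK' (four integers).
After event 0: A_seq=5114 A_ack=7000 B_seq=7000 B_ack=5114
After event 1: A_seq=5114 A_ack=7097 B_seq=7097 B_ack=5114
After event 2: A_seq=5235 A_ack=7097 B_seq=7097 B_ack=5114

5235 7097 7097 5114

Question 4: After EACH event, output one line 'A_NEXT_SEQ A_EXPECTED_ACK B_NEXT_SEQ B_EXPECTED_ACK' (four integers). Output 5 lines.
5114 7000 7000 5114
5114 7097 7097 5114
5235 7097 7097 5114
5363 7097 7097 5114
5363 7097 7097 5363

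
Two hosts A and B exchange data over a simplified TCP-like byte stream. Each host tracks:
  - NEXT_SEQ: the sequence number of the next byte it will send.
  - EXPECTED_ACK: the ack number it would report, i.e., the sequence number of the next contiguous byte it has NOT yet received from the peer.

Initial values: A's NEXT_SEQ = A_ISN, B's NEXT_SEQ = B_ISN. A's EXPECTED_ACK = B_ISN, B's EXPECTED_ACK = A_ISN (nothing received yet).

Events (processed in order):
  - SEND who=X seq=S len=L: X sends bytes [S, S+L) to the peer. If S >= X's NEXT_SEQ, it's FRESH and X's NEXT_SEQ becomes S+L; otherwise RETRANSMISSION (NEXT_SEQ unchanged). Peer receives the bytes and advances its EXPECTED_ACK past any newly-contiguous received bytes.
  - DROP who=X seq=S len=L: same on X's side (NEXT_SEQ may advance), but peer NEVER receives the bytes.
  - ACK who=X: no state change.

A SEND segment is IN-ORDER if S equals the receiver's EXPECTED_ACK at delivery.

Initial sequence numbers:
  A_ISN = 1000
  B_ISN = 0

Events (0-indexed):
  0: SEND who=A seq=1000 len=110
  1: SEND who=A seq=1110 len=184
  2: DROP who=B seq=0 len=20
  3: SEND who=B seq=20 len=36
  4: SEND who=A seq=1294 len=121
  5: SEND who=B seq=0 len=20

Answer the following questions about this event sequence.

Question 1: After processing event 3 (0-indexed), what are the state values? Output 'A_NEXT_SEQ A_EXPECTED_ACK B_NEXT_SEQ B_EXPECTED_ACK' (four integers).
After event 0: A_seq=1110 A_ack=0 B_seq=0 B_ack=1110
After event 1: A_seq=1294 A_ack=0 B_seq=0 B_ack=1294
After event 2: A_seq=1294 A_ack=0 B_seq=20 B_ack=1294
After event 3: A_seq=1294 A_ack=0 B_seq=56 B_ack=1294

1294 0 56 1294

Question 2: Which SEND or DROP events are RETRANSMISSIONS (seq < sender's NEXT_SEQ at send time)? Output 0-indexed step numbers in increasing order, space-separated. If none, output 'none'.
Answer: 5

Derivation:
Step 0: SEND seq=1000 -> fresh
Step 1: SEND seq=1110 -> fresh
Step 2: DROP seq=0 -> fresh
Step 3: SEND seq=20 -> fresh
Step 4: SEND seq=1294 -> fresh
Step 5: SEND seq=0 -> retransmit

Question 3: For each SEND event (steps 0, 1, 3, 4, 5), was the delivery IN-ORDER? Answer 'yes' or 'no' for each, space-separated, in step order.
Answer: yes yes no yes yes

Derivation:
Step 0: SEND seq=1000 -> in-order
Step 1: SEND seq=1110 -> in-order
Step 3: SEND seq=20 -> out-of-order
Step 4: SEND seq=1294 -> in-order
Step 5: SEND seq=0 -> in-order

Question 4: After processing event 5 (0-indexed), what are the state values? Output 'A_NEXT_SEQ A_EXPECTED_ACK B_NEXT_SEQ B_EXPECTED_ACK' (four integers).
After event 0: A_seq=1110 A_ack=0 B_seq=0 B_ack=1110
After event 1: A_seq=1294 A_ack=0 B_seq=0 B_ack=1294
After event 2: A_seq=1294 A_ack=0 B_seq=20 B_ack=1294
After event 3: A_seq=1294 A_ack=0 B_seq=56 B_ack=1294
After event 4: A_seq=1415 A_ack=0 B_seq=56 B_ack=1415
After event 5: A_seq=1415 A_ack=56 B_seq=56 B_ack=1415

1415 56 56 1415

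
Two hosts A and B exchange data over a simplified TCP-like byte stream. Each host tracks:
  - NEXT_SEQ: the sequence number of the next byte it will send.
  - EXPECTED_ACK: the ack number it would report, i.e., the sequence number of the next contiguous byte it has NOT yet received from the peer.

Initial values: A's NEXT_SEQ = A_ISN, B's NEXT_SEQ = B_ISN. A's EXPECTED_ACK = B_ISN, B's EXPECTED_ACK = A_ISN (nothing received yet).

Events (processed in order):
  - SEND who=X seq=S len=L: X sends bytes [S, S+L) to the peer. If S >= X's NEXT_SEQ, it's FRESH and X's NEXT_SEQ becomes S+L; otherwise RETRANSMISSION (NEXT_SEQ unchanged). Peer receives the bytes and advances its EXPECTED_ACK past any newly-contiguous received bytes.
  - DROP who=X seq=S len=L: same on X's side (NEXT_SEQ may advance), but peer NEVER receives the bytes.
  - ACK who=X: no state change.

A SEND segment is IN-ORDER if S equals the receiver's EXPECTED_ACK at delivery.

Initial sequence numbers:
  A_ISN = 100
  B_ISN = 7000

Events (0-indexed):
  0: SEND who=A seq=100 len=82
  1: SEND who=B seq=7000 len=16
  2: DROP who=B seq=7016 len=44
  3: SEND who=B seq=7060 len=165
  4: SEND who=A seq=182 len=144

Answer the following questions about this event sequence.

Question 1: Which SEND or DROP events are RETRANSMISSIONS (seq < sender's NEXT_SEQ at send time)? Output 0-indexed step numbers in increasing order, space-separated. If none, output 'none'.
Answer: none

Derivation:
Step 0: SEND seq=100 -> fresh
Step 1: SEND seq=7000 -> fresh
Step 2: DROP seq=7016 -> fresh
Step 3: SEND seq=7060 -> fresh
Step 4: SEND seq=182 -> fresh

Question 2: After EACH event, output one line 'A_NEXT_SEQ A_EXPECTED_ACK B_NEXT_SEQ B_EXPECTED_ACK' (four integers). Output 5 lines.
182 7000 7000 182
182 7016 7016 182
182 7016 7060 182
182 7016 7225 182
326 7016 7225 326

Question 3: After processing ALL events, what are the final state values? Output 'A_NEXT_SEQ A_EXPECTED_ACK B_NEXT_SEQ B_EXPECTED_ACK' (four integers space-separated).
After event 0: A_seq=182 A_ack=7000 B_seq=7000 B_ack=182
After event 1: A_seq=182 A_ack=7016 B_seq=7016 B_ack=182
After event 2: A_seq=182 A_ack=7016 B_seq=7060 B_ack=182
After event 3: A_seq=182 A_ack=7016 B_seq=7225 B_ack=182
After event 4: A_seq=326 A_ack=7016 B_seq=7225 B_ack=326

Answer: 326 7016 7225 326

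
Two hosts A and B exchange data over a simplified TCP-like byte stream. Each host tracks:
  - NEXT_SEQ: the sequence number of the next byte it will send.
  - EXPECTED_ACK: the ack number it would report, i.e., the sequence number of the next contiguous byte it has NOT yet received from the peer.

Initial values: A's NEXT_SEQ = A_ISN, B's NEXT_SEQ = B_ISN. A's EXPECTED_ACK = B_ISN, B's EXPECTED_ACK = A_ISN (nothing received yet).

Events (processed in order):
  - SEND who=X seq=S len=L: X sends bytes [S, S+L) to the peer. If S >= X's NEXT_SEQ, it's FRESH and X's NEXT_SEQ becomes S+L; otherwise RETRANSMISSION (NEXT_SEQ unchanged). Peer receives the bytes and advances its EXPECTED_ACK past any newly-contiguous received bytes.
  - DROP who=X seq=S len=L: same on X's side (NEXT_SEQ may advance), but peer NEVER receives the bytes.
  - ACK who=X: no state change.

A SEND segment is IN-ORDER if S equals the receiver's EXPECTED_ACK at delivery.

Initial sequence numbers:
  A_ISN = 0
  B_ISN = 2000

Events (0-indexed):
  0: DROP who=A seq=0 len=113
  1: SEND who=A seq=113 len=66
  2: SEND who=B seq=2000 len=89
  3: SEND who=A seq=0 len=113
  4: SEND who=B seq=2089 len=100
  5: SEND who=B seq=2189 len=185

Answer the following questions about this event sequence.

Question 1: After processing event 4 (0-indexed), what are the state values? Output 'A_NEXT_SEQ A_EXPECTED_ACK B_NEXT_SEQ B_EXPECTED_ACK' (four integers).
After event 0: A_seq=113 A_ack=2000 B_seq=2000 B_ack=0
After event 1: A_seq=179 A_ack=2000 B_seq=2000 B_ack=0
After event 2: A_seq=179 A_ack=2089 B_seq=2089 B_ack=0
After event 3: A_seq=179 A_ack=2089 B_seq=2089 B_ack=179
After event 4: A_seq=179 A_ack=2189 B_seq=2189 B_ack=179

179 2189 2189 179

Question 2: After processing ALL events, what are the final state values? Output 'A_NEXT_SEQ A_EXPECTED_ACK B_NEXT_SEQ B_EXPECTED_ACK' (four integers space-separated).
Answer: 179 2374 2374 179

Derivation:
After event 0: A_seq=113 A_ack=2000 B_seq=2000 B_ack=0
After event 1: A_seq=179 A_ack=2000 B_seq=2000 B_ack=0
After event 2: A_seq=179 A_ack=2089 B_seq=2089 B_ack=0
After event 3: A_seq=179 A_ack=2089 B_seq=2089 B_ack=179
After event 4: A_seq=179 A_ack=2189 B_seq=2189 B_ack=179
After event 5: A_seq=179 A_ack=2374 B_seq=2374 B_ack=179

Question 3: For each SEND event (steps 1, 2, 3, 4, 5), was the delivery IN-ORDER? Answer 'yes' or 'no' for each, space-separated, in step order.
Answer: no yes yes yes yes

Derivation:
Step 1: SEND seq=113 -> out-of-order
Step 2: SEND seq=2000 -> in-order
Step 3: SEND seq=0 -> in-order
Step 4: SEND seq=2089 -> in-order
Step 5: SEND seq=2189 -> in-order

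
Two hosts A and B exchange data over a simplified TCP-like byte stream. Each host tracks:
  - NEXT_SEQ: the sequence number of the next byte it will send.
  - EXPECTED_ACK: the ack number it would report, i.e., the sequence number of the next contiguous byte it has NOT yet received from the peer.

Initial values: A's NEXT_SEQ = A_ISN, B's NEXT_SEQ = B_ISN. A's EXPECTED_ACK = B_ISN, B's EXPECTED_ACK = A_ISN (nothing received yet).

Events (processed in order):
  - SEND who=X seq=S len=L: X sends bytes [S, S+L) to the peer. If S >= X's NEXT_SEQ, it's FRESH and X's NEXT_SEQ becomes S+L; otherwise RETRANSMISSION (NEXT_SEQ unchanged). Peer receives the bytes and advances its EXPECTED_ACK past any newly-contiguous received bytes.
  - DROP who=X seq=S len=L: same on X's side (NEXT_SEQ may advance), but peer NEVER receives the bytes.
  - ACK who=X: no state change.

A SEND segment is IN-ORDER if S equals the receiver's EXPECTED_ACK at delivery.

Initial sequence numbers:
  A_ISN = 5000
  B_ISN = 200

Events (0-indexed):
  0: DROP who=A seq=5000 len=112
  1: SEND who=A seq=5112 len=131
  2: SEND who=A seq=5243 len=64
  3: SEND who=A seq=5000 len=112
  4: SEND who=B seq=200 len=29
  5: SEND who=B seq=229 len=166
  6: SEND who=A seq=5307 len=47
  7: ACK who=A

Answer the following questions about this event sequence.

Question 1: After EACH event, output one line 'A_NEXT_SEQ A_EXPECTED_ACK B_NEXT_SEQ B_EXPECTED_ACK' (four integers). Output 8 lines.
5112 200 200 5000
5243 200 200 5000
5307 200 200 5000
5307 200 200 5307
5307 229 229 5307
5307 395 395 5307
5354 395 395 5354
5354 395 395 5354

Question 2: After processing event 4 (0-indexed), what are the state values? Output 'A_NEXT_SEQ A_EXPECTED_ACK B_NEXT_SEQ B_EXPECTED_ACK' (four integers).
After event 0: A_seq=5112 A_ack=200 B_seq=200 B_ack=5000
After event 1: A_seq=5243 A_ack=200 B_seq=200 B_ack=5000
After event 2: A_seq=5307 A_ack=200 B_seq=200 B_ack=5000
After event 3: A_seq=5307 A_ack=200 B_seq=200 B_ack=5307
After event 4: A_seq=5307 A_ack=229 B_seq=229 B_ack=5307

5307 229 229 5307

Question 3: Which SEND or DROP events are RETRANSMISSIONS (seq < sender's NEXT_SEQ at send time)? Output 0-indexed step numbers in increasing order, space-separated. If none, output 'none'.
Answer: 3

Derivation:
Step 0: DROP seq=5000 -> fresh
Step 1: SEND seq=5112 -> fresh
Step 2: SEND seq=5243 -> fresh
Step 3: SEND seq=5000 -> retransmit
Step 4: SEND seq=200 -> fresh
Step 5: SEND seq=229 -> fresh
Step 6: SEND seq=5307 -> fresh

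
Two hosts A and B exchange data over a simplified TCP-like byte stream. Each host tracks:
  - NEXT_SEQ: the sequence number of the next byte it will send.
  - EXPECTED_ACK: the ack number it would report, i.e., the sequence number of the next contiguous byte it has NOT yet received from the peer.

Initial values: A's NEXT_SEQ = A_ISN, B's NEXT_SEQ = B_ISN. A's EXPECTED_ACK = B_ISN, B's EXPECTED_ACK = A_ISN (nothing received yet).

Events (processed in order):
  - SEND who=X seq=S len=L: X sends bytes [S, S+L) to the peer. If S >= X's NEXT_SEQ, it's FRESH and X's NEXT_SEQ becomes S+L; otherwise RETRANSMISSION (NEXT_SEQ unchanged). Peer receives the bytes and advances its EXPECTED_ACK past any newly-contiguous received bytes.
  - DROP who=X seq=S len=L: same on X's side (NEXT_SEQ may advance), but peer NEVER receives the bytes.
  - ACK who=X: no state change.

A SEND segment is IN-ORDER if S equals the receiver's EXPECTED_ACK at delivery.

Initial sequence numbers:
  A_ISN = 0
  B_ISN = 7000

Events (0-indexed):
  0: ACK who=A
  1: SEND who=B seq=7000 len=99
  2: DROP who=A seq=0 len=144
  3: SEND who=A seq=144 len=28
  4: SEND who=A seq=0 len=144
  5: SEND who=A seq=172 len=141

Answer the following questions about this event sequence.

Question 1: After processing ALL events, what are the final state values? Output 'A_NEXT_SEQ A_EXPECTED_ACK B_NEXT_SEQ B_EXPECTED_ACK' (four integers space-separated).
After event 0: A_seq=0 A_ack=7000 B_seq=7000 B_ack=0
After event 1: A_seq=0 A_ack=7099 B_seq=7099 B_ack=0
After event 2: A_seq=144 A_ack=7099 B_seq=7099 B_ack=0
After event 3: A_seq=172 A_ack=7099 B_seq=7099 B_ack=0
After event 4: A_seq=172 A_ack=7099 B_seq=7099 B_ack=172
After event 5: A_seq=313 A_ack=7099 B_seq=7099 B_ack=313

Answer: 313 7099 7099 313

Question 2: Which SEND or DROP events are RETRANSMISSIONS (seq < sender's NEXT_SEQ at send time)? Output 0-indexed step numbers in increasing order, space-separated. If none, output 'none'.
Step 1: SEND seq=7000 -> fresh
Step 2: DROP seq=0 -> fresh
Step 3: SEND seq=144 -> fresh
Step 4: SEND seq=0 -> retransmit
Step 5: SEND seq=172 -> fresh

Answer: 4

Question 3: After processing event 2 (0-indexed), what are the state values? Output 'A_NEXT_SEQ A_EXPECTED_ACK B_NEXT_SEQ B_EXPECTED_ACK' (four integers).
After event 0: A_seq=0 A_ack=7000 B_seq=7000 B_ack=0
After event 1: A_seq=0 A_ack=7099 B_seq=7099 B_ack=0
After event 2: A_seq=144 A_ack=7099 B_seq=7099 B_ack=0

144 7099 7099 0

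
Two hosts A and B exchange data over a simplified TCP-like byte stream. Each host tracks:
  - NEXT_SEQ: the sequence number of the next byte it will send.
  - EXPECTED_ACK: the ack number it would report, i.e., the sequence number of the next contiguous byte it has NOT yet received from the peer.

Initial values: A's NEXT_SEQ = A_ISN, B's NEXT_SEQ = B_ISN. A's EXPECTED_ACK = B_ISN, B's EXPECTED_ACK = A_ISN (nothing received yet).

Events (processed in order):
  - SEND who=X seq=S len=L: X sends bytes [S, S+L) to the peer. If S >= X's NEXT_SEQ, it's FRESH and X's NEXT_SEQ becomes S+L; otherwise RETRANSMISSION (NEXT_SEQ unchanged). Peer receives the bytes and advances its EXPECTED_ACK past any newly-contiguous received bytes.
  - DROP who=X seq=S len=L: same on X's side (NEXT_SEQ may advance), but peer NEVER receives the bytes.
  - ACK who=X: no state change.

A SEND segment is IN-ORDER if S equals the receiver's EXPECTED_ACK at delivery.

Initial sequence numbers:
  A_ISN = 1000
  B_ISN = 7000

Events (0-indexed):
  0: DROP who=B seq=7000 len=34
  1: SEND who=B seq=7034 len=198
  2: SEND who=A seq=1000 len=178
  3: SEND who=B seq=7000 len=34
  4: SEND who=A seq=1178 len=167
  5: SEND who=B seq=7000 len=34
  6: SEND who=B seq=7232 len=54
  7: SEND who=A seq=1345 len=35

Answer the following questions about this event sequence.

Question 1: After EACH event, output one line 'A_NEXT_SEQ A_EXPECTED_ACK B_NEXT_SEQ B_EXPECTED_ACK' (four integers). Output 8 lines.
1000 7000 7034 1000
1000 7000 7232 1000
1178 7000 7232 1178
1178 7232 7232 1178
1345 7232 7232 1345
1345 7232 7232 1345
1345 7286 7286 1345
1380 7286 7286 1380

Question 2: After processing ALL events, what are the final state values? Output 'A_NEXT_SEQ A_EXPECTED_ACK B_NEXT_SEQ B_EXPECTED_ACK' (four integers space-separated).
Answer: 1380 7286 7286 1380

Derivation:
After event 0: A_seq=1000 A_ack=7000 B_seq=7034 B_ack=1000
After event 1: A_seq=1000 A_ack=7000 B_seq=7232 B_ack=1000
After event 2: A_seq=1178 A_ack=7000 B_seq=7232 B_ack=1178
After event 3: A_seq=1178 A_ack=7232 B_seq=7232 B_ack=1178
After event 4: A_seq=1345 A_ack=7232 B_seq=7232 B_ack=1345
After event 5: A_seq=1345 A_ack=7232 B_seq=7232 B_ack=1345
After event 6: A_seq=1345 A_ack=7286 B_seq=7286 B_ack=1345
After event 7: A_seq=1380 A_ack=7286 B_seq=7286 B_ack=1380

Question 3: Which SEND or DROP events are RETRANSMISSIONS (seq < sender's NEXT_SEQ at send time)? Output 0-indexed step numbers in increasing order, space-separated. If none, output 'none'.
Step 0: DROP seq=7000 -> fresh
Step 1: SEND seq=7034 -> fresh
Step 2: SEND seq=1000 -> fresh
Step 3: SEND seq=7000 -> retransmit
Step 4: SEND seq=1178 -> fresh
Step 5: SEND seq=7000 -> retransmit
Step 6: SEND seq=7232 -> fresh
Step 7: SEND seq=1345 -> fresh

Answer: 3 5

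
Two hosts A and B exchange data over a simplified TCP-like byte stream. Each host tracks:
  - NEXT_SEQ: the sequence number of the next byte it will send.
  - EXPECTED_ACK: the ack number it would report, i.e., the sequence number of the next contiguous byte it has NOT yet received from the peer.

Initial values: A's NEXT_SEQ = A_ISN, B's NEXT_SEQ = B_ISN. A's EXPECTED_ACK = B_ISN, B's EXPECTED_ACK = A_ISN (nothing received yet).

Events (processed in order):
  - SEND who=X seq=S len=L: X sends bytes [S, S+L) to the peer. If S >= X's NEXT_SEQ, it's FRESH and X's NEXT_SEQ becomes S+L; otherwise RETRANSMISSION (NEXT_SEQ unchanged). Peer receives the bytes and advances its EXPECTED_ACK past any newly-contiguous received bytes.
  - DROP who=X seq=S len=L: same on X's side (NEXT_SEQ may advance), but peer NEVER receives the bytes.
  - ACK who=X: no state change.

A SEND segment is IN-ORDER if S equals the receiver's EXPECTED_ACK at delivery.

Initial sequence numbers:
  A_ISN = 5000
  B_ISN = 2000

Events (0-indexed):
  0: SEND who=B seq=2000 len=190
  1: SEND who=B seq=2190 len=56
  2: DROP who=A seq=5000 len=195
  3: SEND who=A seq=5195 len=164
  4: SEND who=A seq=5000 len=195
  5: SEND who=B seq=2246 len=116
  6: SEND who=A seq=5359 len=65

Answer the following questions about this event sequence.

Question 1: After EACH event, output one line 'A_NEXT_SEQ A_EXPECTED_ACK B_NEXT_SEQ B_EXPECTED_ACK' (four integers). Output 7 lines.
5000 2190 2190 5000
5000 2246 2246 5000
5195 2246 2246 5000
5359 2246 2246 5000
5359 2246 2246 5359
5359 2362 2362 5359
5424 2362 2362 5424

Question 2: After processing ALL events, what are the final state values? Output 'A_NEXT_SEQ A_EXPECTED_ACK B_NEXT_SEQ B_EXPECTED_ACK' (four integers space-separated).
After event 0: A_seq=5000 A_ack=2190 B_seq=2190 B_ack=5000
After event 1: A_seq=5000 A_ack=2246 B_seq=2246 B_ack=5000
After event 2: A_seq=5195 A_ack=2246 B_seq=2246 B_ack=5000
After event 3: A_seq=5359 A_ack=2246 B_seq=2246 B_ack=5000
After event 4: A_seq=5359 A_ack=2246 B_seq=2246 B_ack=5359
After event 5: A_seq=5359 A_ack=2362 B_seq=2362 B_ack=5359
After event 6: A_seq=5424 A_ack=2362 B_seq=2362 B_ack=5424

Answer: 5424 2362 2362 5424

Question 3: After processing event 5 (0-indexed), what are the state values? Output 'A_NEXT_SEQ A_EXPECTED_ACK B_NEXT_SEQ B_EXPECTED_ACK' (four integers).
After event 0: A_seq=5000 A_ack=2190 B_seq=2190 B_ack=5000
After event 1: A_seq=5000 A_ack=2246 B_seq=2246 B_ack=5000
After event 2: A_seq=5195 A_ack=2246 B_seq=2246 B_ack=5000
After event 3: A_seq=5359 A_ack=2246 B_seq=2246 B_ack=5000
After event 4: A_seq=5359 A_ack=2246 B_seq=2246 B_ack=5359
After event 5: A_seq=5359 A_ack=2362 B_seq=2362 B_ack=5359

5359 2362 2362 5359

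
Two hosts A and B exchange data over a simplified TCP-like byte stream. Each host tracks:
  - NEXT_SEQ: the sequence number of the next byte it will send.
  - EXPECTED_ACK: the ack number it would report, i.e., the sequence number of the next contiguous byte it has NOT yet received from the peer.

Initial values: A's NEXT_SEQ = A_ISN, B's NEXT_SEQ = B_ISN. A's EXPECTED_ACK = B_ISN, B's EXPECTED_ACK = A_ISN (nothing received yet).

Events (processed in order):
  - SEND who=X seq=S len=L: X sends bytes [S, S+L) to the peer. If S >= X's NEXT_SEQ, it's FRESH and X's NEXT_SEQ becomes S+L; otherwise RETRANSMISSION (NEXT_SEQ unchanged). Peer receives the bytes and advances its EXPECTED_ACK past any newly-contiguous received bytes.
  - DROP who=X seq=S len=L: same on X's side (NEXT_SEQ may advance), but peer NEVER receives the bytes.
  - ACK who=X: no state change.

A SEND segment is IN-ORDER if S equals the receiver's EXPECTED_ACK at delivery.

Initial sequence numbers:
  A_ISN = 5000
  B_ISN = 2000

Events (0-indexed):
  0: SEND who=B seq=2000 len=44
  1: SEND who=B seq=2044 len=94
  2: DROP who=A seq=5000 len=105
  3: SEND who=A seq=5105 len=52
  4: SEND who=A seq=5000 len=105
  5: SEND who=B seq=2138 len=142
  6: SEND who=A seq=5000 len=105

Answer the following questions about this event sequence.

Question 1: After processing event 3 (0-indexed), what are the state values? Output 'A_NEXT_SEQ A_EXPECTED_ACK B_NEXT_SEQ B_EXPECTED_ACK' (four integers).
After event 0: A_seq=5000 A_ack=2044 B_seq=2044 B_ack=5000
After event 1: A_seq=5000 A_ack=2138 B_seq=2138 B_ack=5000
After event 2: A_seq=5105 A_ack=2138 B_seq=2138 B_ack=5000
After event 3: A_seq=5157 A_ack=2138 B_seq=2138 B_ack=5000

5157 2138 2138 5000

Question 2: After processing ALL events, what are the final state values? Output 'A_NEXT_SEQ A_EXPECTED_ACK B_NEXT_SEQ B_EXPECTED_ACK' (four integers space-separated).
After event 0: A_seq=5000 A_ack=2044 B_seq=2044 B_ack=5000
After event 1: A_seq=5000 A_ack=2138 B_seq=2138 B_ack=5000
After event 2: A_seq=5105 A_ack=2138 B_seq=2138 B_ack=5000
After event 3: A_seq=5157 A_ack=2138 B_seq=2138 B_ack=5000
After event 4: A_seq=5157 A_ack=2138 B_seq=2138 B_ack=5157
After event 5: A_seq=5157 A_ack=2280 B_seq=2280 B_ack=5157
After event 6: A_seq=5157 A_ack=2280 B_seq=2280 B_ack=5157

Answer: 5157 2280 2280 5157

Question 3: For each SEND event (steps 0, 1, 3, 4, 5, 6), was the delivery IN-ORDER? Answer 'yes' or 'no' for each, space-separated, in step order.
Step 0: SEND seq=2000 -> in-order
Step 1: SEND seq=2044 -> in-order
Step 3: SEND seq=5105 -> out-of-order
Step 4: SEND seq=5000 -> in-order
Step 5: SEND seq=2138 -> in-order
Step 6: SEND seq=5000 -> out-of-order

Answer: yes yes no yes yes no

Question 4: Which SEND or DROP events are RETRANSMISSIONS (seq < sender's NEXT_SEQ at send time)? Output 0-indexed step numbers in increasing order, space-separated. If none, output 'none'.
Answer: 4 6

Derivation:
Step 0: SEND seq=2000 -> fresh
Step 1: SEND seq=2044 -> fresh
Step 2: DROP seq=5000 -> fresh
Step 3: SEND seq=5105 -> fresh
Step 4: SEND seq=5000 -> retransmit
Step 5: SEND seq=2138 -> fresh
Step 6: SEND seq=5000 -> retransmit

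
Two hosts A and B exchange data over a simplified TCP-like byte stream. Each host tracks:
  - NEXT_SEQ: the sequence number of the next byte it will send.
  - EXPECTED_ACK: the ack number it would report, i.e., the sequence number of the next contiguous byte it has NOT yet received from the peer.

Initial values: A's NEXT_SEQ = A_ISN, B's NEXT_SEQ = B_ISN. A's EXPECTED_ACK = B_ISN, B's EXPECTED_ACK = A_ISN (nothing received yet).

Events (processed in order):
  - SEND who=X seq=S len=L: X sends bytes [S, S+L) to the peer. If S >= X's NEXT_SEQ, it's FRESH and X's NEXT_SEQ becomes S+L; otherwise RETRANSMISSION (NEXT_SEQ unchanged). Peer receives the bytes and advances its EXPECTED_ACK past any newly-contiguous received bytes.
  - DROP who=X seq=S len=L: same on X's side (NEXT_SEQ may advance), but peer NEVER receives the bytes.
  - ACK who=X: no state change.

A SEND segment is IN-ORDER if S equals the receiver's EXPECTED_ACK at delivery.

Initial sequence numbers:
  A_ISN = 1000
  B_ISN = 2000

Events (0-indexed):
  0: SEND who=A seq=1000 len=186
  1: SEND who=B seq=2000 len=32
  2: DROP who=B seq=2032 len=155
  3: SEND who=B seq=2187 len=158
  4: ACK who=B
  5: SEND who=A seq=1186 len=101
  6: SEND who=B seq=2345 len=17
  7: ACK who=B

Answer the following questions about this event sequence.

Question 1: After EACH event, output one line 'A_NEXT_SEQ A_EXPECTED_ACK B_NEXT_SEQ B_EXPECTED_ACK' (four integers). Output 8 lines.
1186 2000 2000 1186
1186 2032 2032 1186
1186 2032 2187 1186
1186 2032 2345 1186
1186 2032 2345 1186
1287 2032 2345 1287
1287 2032 2362 1287
1287 2032 2362 1287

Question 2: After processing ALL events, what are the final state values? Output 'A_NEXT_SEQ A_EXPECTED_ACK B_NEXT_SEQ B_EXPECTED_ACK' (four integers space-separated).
Answer: 1287 2032 2362 1287

Derivation:
After event 0: A_seq=1186 A_ack=2000 B_seq=2000 B_ack=1186
After event 1: A_seq=1186 A_ack=2032 B_seq=2032 B_ack=1186
After event 2: A_seq=1186 A_ack=2032 B_seq=2187 B_ack=1186
After event 3: A_seq=1186 A_ack=2032 B_seq=2345 B_ack=1186
After event 4: A_seq=1186 A_ack=2032 B_seq=2345 B_ack=1186
After event 5: A_seq=1287 A_ack=2032 B_seq=2345 B_ack=1287
After event 6: A_seq=1287 A_ack=2032 B_seq=2362 B_ack=1287
After event 7: A_seq=1287 A_ack=2032 B_seq=2362 B_ack=1287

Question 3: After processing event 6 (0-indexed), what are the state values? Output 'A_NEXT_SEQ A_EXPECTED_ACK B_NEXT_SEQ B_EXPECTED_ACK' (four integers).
After event 0: A_seq=1186 A_ack=2000 B_seq=2000 B_ack=1186
After event 1: A_seq=1186 A_ack=2032 B_seq=2032 B_ack=1186
After event 2: A_seq=1186 A_ack=2032 B_seq=2187 B_ack=1186
After event 3: A_seq=1186 A_ack=2032 B_seq=2345 B_ack=1186
After event 4: A_seq=1186 A_ack=2032 B_seq=2345 B_ack=1186
After event 5: A_seq=1287 A_ack=2032 B_seq=2345 B_ack=1287
After event 6: A_seq=1287 A_ack=2032 B_seq=2362 B_ack=1287

1287 2032 2362 1287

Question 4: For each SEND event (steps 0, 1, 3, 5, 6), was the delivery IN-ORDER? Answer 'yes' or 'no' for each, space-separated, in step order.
Step 0: SEND seq=1000 -> in-order
Step 1: SEND seq=2000 -> in-order
Step 3: SEND seq=2187 -> out-of-order
Step 5: SEND seq=1186 -> in-order
Step 6: SEND seq=2345 -> out-of-order

Answer: yes yes no yes no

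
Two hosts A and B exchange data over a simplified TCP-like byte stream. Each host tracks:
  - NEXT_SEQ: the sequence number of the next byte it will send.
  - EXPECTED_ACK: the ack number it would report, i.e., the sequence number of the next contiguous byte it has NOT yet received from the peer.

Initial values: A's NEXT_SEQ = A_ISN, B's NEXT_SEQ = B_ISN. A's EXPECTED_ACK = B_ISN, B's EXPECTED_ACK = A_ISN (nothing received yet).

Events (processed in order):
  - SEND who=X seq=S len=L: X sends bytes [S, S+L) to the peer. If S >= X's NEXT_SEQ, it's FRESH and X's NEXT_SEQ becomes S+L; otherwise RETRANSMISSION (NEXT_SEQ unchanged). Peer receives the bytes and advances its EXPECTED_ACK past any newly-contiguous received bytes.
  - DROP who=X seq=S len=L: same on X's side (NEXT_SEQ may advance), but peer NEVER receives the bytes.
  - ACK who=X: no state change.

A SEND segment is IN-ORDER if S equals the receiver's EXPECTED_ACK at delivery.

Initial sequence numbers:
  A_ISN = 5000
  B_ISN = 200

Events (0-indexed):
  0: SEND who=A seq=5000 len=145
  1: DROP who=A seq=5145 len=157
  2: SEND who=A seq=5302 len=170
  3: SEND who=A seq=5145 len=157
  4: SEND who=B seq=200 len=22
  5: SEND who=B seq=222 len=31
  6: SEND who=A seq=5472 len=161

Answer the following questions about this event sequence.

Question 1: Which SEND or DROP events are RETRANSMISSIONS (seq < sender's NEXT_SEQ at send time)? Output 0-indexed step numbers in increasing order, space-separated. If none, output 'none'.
Step 0: SEND seq=5000 -> fresh
Step 1: DROP seq=5145 -> fresh
Step 2: SEND seq=5302 -> fresh
Step 3: SEND seq=5145 -> retransmit
Step 4: SEND seq=200 -> fresh
Step 5: SEND seq=222 -> fresh
Step 6: SEND seq=5472 -> fresh

Answer: 3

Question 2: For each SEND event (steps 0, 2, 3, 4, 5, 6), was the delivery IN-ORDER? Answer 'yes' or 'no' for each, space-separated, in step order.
Answer: yes no yes yes yes yes

Derivation:
Step 0: SEND seq=5000 -> in-order
Step 2: SEND seq=5302 -> out-of-order
Step 3: SEND seq=5145 -> in-order
Step 4: SEND seq=200 -> in-order
Step 5: SEND seq=222 -> in-order
Step 6: SEND seq=5472 -> in-order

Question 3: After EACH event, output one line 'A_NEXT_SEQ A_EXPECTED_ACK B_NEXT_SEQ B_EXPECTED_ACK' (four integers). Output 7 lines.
5145 200 200 5145
5302 200 200 5145
5472 200 200 5145
5472 200 200 5472
5472 222 222 5472
5472 253 253 5472
5633 253 253 5633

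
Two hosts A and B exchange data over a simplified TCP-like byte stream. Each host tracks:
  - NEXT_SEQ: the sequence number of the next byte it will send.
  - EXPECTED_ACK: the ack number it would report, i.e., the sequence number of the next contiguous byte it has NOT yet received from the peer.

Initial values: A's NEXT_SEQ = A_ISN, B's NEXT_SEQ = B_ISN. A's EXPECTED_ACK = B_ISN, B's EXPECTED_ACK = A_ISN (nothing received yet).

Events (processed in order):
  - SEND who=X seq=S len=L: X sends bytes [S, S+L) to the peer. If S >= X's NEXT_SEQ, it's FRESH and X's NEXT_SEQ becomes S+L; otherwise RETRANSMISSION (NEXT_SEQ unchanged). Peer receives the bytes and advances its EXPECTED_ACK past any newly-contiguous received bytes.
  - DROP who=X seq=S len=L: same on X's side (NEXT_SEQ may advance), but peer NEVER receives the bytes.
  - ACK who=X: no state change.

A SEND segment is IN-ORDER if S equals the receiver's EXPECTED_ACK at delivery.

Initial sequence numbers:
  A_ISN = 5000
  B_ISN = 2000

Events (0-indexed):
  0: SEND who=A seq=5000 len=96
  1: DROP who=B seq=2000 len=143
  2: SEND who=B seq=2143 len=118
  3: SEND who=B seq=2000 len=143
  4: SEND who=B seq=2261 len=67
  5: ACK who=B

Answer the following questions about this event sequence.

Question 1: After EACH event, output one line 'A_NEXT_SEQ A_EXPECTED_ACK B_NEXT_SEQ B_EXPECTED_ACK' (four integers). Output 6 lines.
5096 2000 2000 5096
5096 2000 2143 5096
5096 2000 2261 5096
5096 2261 2261 5096
5096 2328 2328 5096
5096 2328 2328 5096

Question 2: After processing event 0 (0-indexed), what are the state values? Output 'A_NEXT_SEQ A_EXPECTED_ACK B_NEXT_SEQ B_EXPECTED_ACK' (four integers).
After event 0: A_seq=5096 A_ack=2000 B_seq=2000 B_ack=5096

5096 2000 2000 5096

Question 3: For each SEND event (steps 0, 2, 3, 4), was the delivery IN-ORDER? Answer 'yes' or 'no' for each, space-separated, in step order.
Step 0: SEND seq=5000 -> in-order
Step 2: SEND seq=2143 -> out-of-order
Step 3: SEND seq=2000 -> in-order
Step 4: SEND seq=2261 -> in-order

Answer: yes no yes yes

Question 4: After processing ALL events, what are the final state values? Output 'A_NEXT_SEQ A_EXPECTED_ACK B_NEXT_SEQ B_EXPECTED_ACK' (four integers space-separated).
After event 0: A_seq=5096 A_ack=2000 B_seq=2000 B_ack=5096
After event 1: A_seq=5096 A_ack=2000 B_seq=2143 B_ack=5096
After event 2: A_seq=5096 A_ack=2000 B_seq=2261 B_ack=5096
After event 3: A_seq=5096 A_ack=2261 B_seq=2261 B_ack=5096
After event 4: A_seq=5096 A_ack=2328 B_seq=2328 B_ack=5096
After event 5: A_seq=5096 A_ack=2328 B_seq=2328 B_ack=5096

Answer: 5096 2328 2328 5096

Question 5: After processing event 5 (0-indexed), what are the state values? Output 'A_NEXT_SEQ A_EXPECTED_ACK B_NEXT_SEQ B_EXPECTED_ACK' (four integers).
After event 0: A_seq=5096 A_ack=2000 B_seq=2000 B_ack=5096
After event 1: A_seq=5096 A_ack=2000 B_seq=2143 B_ack=5096
After event 2: A_seq=5096 A_ack=2000 B_seq=2261 B_ack=5096
After event 3: A_seq=5096 A_ack=2261 B_seq=2261 B_ack=5096
After event 4: A_seq=5096 A_ack=2328 B_seq=2328 B_ack=5096
After event 5: A_seq=5096 A_ack=2328 B_seq=2328 B_ack=5096

5096 2328 2328 5096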